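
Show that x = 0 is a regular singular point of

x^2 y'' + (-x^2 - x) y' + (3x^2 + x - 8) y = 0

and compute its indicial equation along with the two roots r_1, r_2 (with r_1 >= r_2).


Divide by x^2 to reach normal form y'' + P_1(x) y' + P_2(x) y = 0 with P_1(x) = -1 - 1/x and P_2(x) = 3 + 1/x - 8/x^2.
x = 0 is a singular point because the y'-coefficient -1 - 1/x has a pole at x = 0 and the y-coefficient 3 + 1/x - 8/x^2 has a pole at x = 0.
It is a regular singular point because x P_1(x) = p(x) = -x - 1 and x^2 P_2(x) = q(x) = 3x^2 + x - 8 are polynomials, hence analytic at x = 0.
p(0) = -1,  q(0) = -8.
Indicial equation: r(r-1) + p(0) r + q(0) = 0, i.e. r^2 + (p(0) - 1) r + q(0) = 0, i.e. r^2 - 2 r - 8 = 0.
Discriminant: (-2)^2 - 4(-8) = 36, so r = (2 ± 6)/2.
Solving: r_1 = 4, r_2 = -2.

indicial: r^2 - 2 r - 8 = 0; roots r_1 = 4, r_2 = -2


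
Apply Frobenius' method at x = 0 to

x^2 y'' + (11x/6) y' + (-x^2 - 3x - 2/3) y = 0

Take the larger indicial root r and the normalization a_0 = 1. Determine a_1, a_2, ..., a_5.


Write in Frobenius form y'' + (p(x)/x) y' + (q(x)/x^2) y = 0:
  p(x) = 11/6,  q(x) = -x^2 - 3x - 2/3.
Indicial equation: r(r-1) + (11/6) r + (-2/3) = 0 -> roots r_1 = 1/2, r_2 = -4/3.
Take r = r_1 = 1/2. Let y(x) = x^r sum_{n>=0} a_n x^n with a_0 = 1.
Substitute y = x^r sum a_n x^n and match x^{r+n}. The recurrence is
  D(n) a_n - 3 a_{n-1} - 1 a_{n-2} = 0,  where D(n) = (r+n)(r+n-1) + (11/6)(r+n) + (-2/3).
  a_n = [3 a_{n-1} + 1 a_{n-2}] / D(n).
Since the indicial polynomial factors as (r - r_1)(r - r_2), D(n) = (r_1 + n - r_1)(r_1 + n - r_2) = n(n + 11/6).
Evaluating step by step (a_0 = 1):
  n = 1: D(1) = 1(1 + 11/6) = 17/6; numerator = 3(1) = 3; a_1 = (3)/(17/6) = 18/17
  n = 2: D(2) = 2(2 + 11/6) = 23/3; numerator = 3(18/17) + 1(1) = 71/17; a_2 = (71/17)/(23/3) = 213/391
  n = 3: D(3) = 3(3 + 11/6) = 29/2; numerator = 3(213/391) + 1(18/17) = 1053/391; a_3 = (1053/391)/(29/2) = 2106/11339
  n = 4: D(4) = 4(4 + 11/6) = 70/3; numerator = 3(2106/11339) + 1(213/391) = 735/667; a_4 = (735/667)/(70/3) = 63/1334
  n = 5: D(5) = 5(5 + 11/6) = 205/6; numerator = 3(63/1334) + 1(2106/11339) = 7425/22678; a_5 = (7425/22678)/(205/6) = 4455/464899

r = 1/2; a_0 = 1; a_1 = 18/17; a_2 = 213/391; a_3 = 2106/11339; a_4 = 63/1334; a_5 = 4455/464899


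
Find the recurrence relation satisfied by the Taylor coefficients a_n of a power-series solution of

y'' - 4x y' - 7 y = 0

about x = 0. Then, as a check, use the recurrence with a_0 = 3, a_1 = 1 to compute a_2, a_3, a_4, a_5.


Substitute y = sum_n a_n x^n.
y''(x) has coefficient (n+2)(n+1) a_{n+2} at x^n;
-4 x y'(x) has coefficient -4 n a_n at x^n (shift);
-7 y(x) has coefficient -7 a_n at x^n.
Matching x^n: (n+2)(n+1) a_{n+2} + (-4n - 7) a_n = 0.
Thus a_{n+2} = (4n + 7) / ((n+1)(n+2)) * a_n.

Check with a_0 = 3, a_1 = 1 (apply the recurrence for n = 0, 1, 2, 3): a_0 = 3, a_1 = 1, a_2 = 21/2, a_3 = 11/6, a_4 = 105/8, a_5 = 209/120.

a_(n+2) = (4n + 7) / ((n+1)(n+2)) * a_n; check: a_0 = 3, a_1 = 1, a_2 = 21/2, a_3 = 11/6, a_4 = 105/8, a_5 = 209/120


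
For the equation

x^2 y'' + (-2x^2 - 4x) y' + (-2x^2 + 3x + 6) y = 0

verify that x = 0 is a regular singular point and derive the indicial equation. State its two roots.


Divide by x^2 to reach normal form y'' + P_1(x) y' + P_2(x) y = 0 with P_1(x) = -2 - 4/x and P_2(x) = -2 + 3/x + 6/x^2.
x = 0 is a singular point because the y'-coefficient -2 - 4/x has a pole at x = 0 and the y-coefficient -2 + 3/x + 6/x^2 has a pole at x = 0.
It is a regular singular point because x P_1(x) = p(x) = -2x - 4 and x^2 P_2(x) = q(x) = -2x^2 + 3x + 6 are polynomials, hence analytic at x = 0.
p(0) = -4,  q(0) = 6.
Indicial equation: r(r-1) + p(0) r + q(0) = 0, i.e. r^2 + (p(0) - 1) r + q(0) = 0, i.e. r^2 - 5 r + 6 = 0.
Discriminant: (-5)^2 - 4(6) = 1, so r = (5 ± 1)/2.
Solving: r_1 = 3, r_2 = 2.

indicial: r^2 - 5 r + 6 = 0; roots r_1 = 3, r_2 = 2


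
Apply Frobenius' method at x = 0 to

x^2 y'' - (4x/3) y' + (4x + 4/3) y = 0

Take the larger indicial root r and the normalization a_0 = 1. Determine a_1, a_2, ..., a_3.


Write in Frobenius form y'' + (p(x)/x) y' + (q(x)/x^2) y = 0:
  p(x) = -4/3,  q(x) = 4x + 4/3.
Indicial equation: r(r-1) + (-4/3) r + (4/3) = 0 -> roots r_1 = 4/3, r_2 = 1.
Take r = r_1 = 4/3. Let y(x) = x^r sum_{n>=0} a_n x^n with a_0 = 1.
Substitute y = x^r sum a_n x^n and match x^{r+n}. The recurrence is
  D(n) a_n + 4 a_{n-1} = 0,  where D(n) = (r+n)(r+n-1) + (-4/3)(r+n) + (4/3).
  a_n = -4 / D(n) * a_{n-1}.
Since the indicial polynomial factors as (r - r_1)(r - r_2), D(n) = (r_1 + n - r_1)(r_1 + n - r_2) = n(n + 1/3).
Evaluating step by step (a_0 = 1):
  n = 1: D(1) = 1(1 + 1/3) = 4/3; numerator = -4(1) = -4; a_1 = (-4)/(4/3) = -3
  n = 2: D(2) = 2(2 + 1/3) = 14/3; numerator = -4(-3) = 12; a_2 = (12)/(14/3) = 18/7
  n = 3: D(3) = 3(3 + 1/3) = 10; numerator = -4(18/7) = -72/7; a_3 = (-72/7)/(10) = -36/35

r = 4/3; a_0 = 1; a_1 = -3; a_2 = 18/7; a_3 = -36/35


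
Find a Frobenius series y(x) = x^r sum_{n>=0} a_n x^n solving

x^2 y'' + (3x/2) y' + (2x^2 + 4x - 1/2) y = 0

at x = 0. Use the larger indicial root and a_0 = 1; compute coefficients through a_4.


Write in Frobenius form y'' + (p(x)/x) y' + (q(x)/x^2) y = 0:
  p(x) = 3/2,  q(x) = 2x^2 + 4x - 1/2.
Indicial equation: r(r-1) + (3/2) r + (-1/2) = 0 -> roots r_1 = 1/2, r_2 = -1.
Take r = r_1 = 1/2. Let y(x) = x^r sum_{n>=0} a_n x^n with a_0 = 1.
Substitute y = x^r sum a_n x^n and match x^{r+n}. The recurrence is
  D(n) a_n + 4 a_{n-1} + 2 a_{n-2} = 0,  where D(n) = (r+n)(r+n-1) + (3/2)(r+n) + (-1/2).
  a_n = [-4 a_{n-1} - 2 a_{n-2}] / D(n).
Since the indicial polynomial factors as (r - r_1)(r - r_2), D(n) = (r_1 + n - r_1)(r_1 + n - r_2) = n(n + 3/2).
Evaluating step by step (a_0 = 1):
  n = 1: D(1) = 1(1 + 3/2) = 5/2; numerator = -4(1) = -4; a_1 = (-4)/(5/2) = -8/5
  n = 2: D(2) = 2(2 + 3/2) = 7; numerator = -4(-8/5) - 2(1) = 22/5; a_2 = (22/5)/(7) = 22/35
  n = 3: D(3) = 3(3 + 3/2) = 27/2; numerator = -4(22/35) - 2(-8/5) = 24/35; a_3 = (24/35)/(27/2) = 16/315
  n = 4: D(4) = 4(4 + 3/2) = 22; numerator = -4(16/315) - 2(22/35) = -92/63; a_4 = (-92/63)/(22) = -46/693

r = 1/2; a_0 = 1; a_1 = -8/5; a_2 = 22/35; a_3 = 16/315; a_4 = -46/693


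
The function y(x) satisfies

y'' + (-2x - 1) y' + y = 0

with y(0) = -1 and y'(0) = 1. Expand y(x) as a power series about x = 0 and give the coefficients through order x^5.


Ansatz: y(x) = sum_{n>=0} a_n x^n, so y'(x) = sum_{n>=1} n a_n x^(n-1) and y''(x) = sum_{n>=2} n(n-1) a_n x^(n-2).
Substitute into P(x) y'' + Q(x) y' + R(x) y = 0 with P(x) = 1, Q(x) = -2x - 1, R(x) = 1, and match powers of x.
Initial conditions: a_0 = -1, a_1 = 1.
Setting the coefficient of each power of x to zero and solving order by order (substituting the coefficients already found):
  x^0: 2 a_2 - a_1 + a_0 = 0  ->  2 a_2 = a_1 - a_0 = 2  ->  a_2 = 1
  x^1: 6 a_3 - 2 a_2 - a_1 = 0  ->  6 a_3 = 2 a_2 + a_1 = 3  ->  a_3 = 1/2
  x^2: 12 a_4 - 3 a_3 - 3 a_2 = 0  ->  12 a_4 = 3 a_3 + 3 a_2 = 9/2  ->  a_4 = 3/8
  x^3: 20 a_5 - 4 a_4 - 5 a_3 = 0  ->  20 a_5 = 4 a_4 + 5 a_3 = 4  ->  a_5 = 1/5
Truncated series: y(x) = -1 + x + x^2 + (1/2) x^3 + (3/8) x^4 + (1/5) x^5 + O(x^6).

a_0 = -1; a_1 = 1; a_2 = 1; a_3 = 1/2; a_4 = 3/8; a_5 = 1/5


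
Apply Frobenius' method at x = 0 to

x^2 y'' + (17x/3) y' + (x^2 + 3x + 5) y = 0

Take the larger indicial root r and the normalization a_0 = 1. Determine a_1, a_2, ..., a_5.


Write in Frobenius form y'' + (p(x)/x) y' + (q(x)/x^2) y = 0:
  p(x) = 17/3,  q(x) = x^2 + 3x + 5.
Indicial equation: r(r-1) + (17/3) r + (5) = 0 -> roots r_1 = -5/3, r_2 = -3.
Take r = r_1 = -5/3. Let y(x) = x^r sum_{n>=0} a_n x^n with a_0 = 1.
Substitute y = x^r sum a_n x^n and match x^{r+n}. The recurrence is
  D(n) a_n + 3 a_{n-1} + 1 a_{n-2} = 0,  where D(n) = (r+n)(r+n-1) + (17/3)(r+n) + (5).
  a_n = [-3 a_{n-1} - 1 a_{n-2}] / D(n).
Since the indicial polynomial factors as (r - r_1)(r - r_2), D(n) = (r_1 + n - r_1)(r_1 + n - r_2) = n(n + 4/3).
Evaluating step by step (a_0 = 1):
  n = 1: D(1) = 1(1 + 4/3) = 7/3; numerator = -3(1) = -3; a_1 = (-3)/(7/3) = -9/7
  n = 2: D(2) = 2(2 + 4/3) = 20/3; numerator = -3(-9/7) - 1(1) = 20/7; a_2 = (20/7)/(20/3) = 3/7
  n = 3: D(3) = 3(3 + 4/3) = 13; numerator = -3(3/7) - 1(-9/7) = 0; a_3 = (0)/(13) = 0
  n = 4: D(4) = 4(4 + 4/3) = 64/3; numerator = -3(0) - 1(3/7) = -3/7; a_4 = (-3/7)/(64/3) = -9/448
  n = 5: D(5) = 5(5 + 4/3) = 95/3; numerator = -3(-9/448) - 1(0) = 27/448; a_5 = (27/448)/(95/3) = 81/42560

r = -5/3; a_0 = 1; a_1 = -9/7; a_2 = 3/7; a_3 = 0; a_4 = -9/448; a_5 = 81/42560


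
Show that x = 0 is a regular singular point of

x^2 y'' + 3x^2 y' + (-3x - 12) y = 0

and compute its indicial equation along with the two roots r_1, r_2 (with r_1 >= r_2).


Divide by x^2 to reach normal form y'' + P_1(x) y' + P_2(x) y = 0 with P_1(x) = 3 and P_2(x) = -3/x - 12/x^2.
x = 0 is a singular point because the y-coefficient -3/x - 12/x^2 has a pole at x = 0.
It is a regular singular point because x P_1(x) = p(x) = 3x and x^2 P_2(x) = q(x) = -3x - 12 are polynomials, hence analytic at x = 0.
p(0) = 0,  q(0) = -12.
Indicial equation: r(r-1) + p(0) r + q(0) = 0, i.e. r^2 + (p(0) - 1) r + q(0) = 0, i.e. r^2 - 1 r - 12 = 0.
Discriminant: (-1)^2 - 4(-12) = 49, so r = (1 ± 7)/2.
Solving: r_1 = 4, r_2 = -3.

indicial: r^2 - 1 r - 12 = 0; roots r_1 = 4, r_2 = -3


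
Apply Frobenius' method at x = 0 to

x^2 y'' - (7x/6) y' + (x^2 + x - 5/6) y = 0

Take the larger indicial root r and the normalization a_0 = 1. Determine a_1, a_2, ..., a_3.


Write in Frobenius form y'' + (p(x)/x) y' + (q(x)/x^2) y = 0:
  p(x) = -7/6,  q(x) = x^2 + x - 5/6.
Indicial equation: r(r-1) + (-7/6) r + (-5/6) = 0 -> roots r_1 = 5/2, r_2 = -1/3.
Take r = r_1 = 5/2. Let y(x) = x^r sum_{n>=0} a_n x^n with a_0 = 1.
Substitute y = x^r sum a_n x^n and match x^{r+n}. The recurrence is
  D(n) a_n + 1 a_{n-1} + 1 a_{n-2} = 0,  where D(n) = (r+n)(r+n-1) + (-7/6)(r+n) + (-5/6).
  a_n = [-1 a_{n-1} - 1 a_{n-2}] / D(n).
Since the indicial polynomial factors as (r - r_1)(r - r_2), D(n) = (r_1 + n - r_1)(r_1 + n - r_2) = n(n + 17/6).
Evaluating step by step (a_0 = 1):
  n = 1: D(1) = 1(1 + 17/6) = 23/6; numerator = -1(1) = -1; a_1 = (-1)/(23/6) = -6/23
  n = 2: D(2) = 2(2 + 17/6) = 29/3; numerator = -1(-6/23) - 1(1) = -17/23; a_2 = (-17/23)/(29/3) = -51/667
  n = 3: D(3) = 3(3 + 17/6) = 35/2; numerator = -1(-51/667) - 1(-6/23) = 225/667; a_3 = (225/667)/(35/2) = 90/4669

r = 5/2; a_0 = 1; a_1 = -6/23; a_2 = -51/667; a_3 = 90/4669


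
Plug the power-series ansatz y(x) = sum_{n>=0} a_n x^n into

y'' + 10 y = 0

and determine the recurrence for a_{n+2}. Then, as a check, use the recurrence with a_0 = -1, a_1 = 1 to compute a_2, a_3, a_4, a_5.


Substitute y = sum_n a_n x^n into y'' + (const) y = 0.
y''(x) = sum_{n>=0} (n+2)(n+1) a_{n+2} x^n.
The ODE becomes sum_n [(n+2)(n+1) a_{n+2} + 10 a_n] x^n = 0.
Setting each coefficient to zero gives the recurrence:
  (n+2)(n+1) a_{n+2} + 10 a_n = 0,
  a_{n+2} = -10 / ((n+1)(n+2)) a_n.

Check with a_0 = -1, a_1 = 1 (apply the recurrence for n = 0, 1, 2, 3): a_0 = -1, a_1 = 1, a_2 = 5, a_3 = -5/3, a_4 = -25/6, a_5 = 5/6.

a_{n+2} = -10/((n+1)(n+2)) * a_n; check: a_0 = -1, a_1 = 1, a_2 = 5, a_3 = -5/3, a_4 = -25/6, a_5 = 5/6


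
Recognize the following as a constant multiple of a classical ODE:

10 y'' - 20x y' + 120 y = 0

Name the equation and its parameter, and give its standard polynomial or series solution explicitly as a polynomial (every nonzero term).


All three coefficients share the factor 10; dividing through by 10 gives  y'' - 2x y' + 12 y = 0.
This matches the Hermite equation y'' - 2x y' + 2n y = 0 with 2n = 12, so n = 6; the polynomial solution is H_6(x).
With y = sum_k a_k x^k, matching x^k gives (k+2)(k+1) a_{k+2} = 2(k - n) a_k = 2(k - 6) a_k. The right side vanishes at k = 6, so the series with the parity of 6 terminates at degree 6.
Standard normalization: leading coefficient of H_n is 2^n, so a_6 = 2^6 = 64. Work downward with a_k = (k+1)(k+2) a_{k+2} / (2(k - n)):
  a_4 = (5)(6)(64) / (2(4 - 6)) = 1920/(-4) = -480
  a_2 = (3)(4)(-480) / (2(2 - 6)) = -5760/(-8) = 720
  a_0 = (1)(2)(720) / (2(0 - 6)) = 1440/(-12) = -120
Hence H_6(x) = 64 x^6 - 480 x^4 + 720 x^2 - 120.

H_6(x); series = 64 x^6 - 480 x^4 + 720 x^2 - 120


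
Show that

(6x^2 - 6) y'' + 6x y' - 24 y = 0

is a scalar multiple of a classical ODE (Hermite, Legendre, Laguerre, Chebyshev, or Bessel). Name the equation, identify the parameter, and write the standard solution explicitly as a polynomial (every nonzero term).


All three coefficients share the factor -6; dividing through by -6 gives  (1 - x^2) y'' - x y' + 4 y = 0.
This matches the Chebyshev equation (1 - x^2) y'' - x y' + n^2 y = 0 (note the -x y' term, not -2x y') with n^2 = 4, so n = 2; the polynomial solution is T_2(x).
With y = sum_k a_k x^k, matching x^k gives (k+2)(k+1) a_{k+2} = (k^2 - n^2) a_k = (k - 2)(k + 2) a_k. The right side vanishes at k = 2, so the series with the parity of 2 terminates at degree 2.
Standard normalization: leading coefficient of T_n is 2^(n-1), so a_2 = 2^1 = 2. Work downward with a_k = (k+1)(k+2) a_{k+2} / ((k - 2)(k + 2)):
  a_0 = (1)(2)(2) / ((0 - 2)(0 + 2)) = 4/(-4) = -1
Hence T_2(x) = 2 x^2 - 1.

T_2(x); series = 2 x^2 - 1


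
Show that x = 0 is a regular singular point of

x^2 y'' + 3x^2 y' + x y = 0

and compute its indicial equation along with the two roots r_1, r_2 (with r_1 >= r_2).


Divide by x^2 to reach normal form y'' + P_1(x) y' + P_2(x) y = 0 with P_1(x) = 3 and P_2(x) = 1/x.
x = 0 is a singular point because the y-coefficient 1/x has a pole at x = 0.
It is a regular singular point because x P_1(x) = p(x) = 3x and x^2 P_2(x) = q(x) = x are polynomials, hence analytic at x = 0.
p(0) = 0,  q(0) = 0.
Indicial equation: r(r-1) + p(0) r + q(0) = 0, i.e. r^2 + (p(0) - 1) r + q(0) = 0, i.e. r^2 - 1 r = 0.
Discriminant: (-1)^2 - 4(0) = 1, so r = (1 ± 1)/2.
Solving: r_1 = 1, r_2 = 0.

indicial: r^2 - 1 r = 0; roots r_1 = 1, r_2 = 0


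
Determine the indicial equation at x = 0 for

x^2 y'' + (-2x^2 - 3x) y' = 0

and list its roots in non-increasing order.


Divide by x^2 to reach normal form y'' + P_1(x) y' + P_2(x) y = 0 with P_1(x) = -2 - 3/x and P_2(x) = 0.
x = 0 is a singular point because the y'-coefficient -2 - 3/x has a pole at x = 0.
It is a regular singular point because x P_1(x) = p(x) = -2x - 3 and x^2 P_2(x) = q(x) = 0 are polynomials, hence analytic at x = 0.
p(0) = -3,  q(0) = 0.
Indicial equation: r(r-1) + p(0) r + q(0) = 0, i.e. r^2 + (p(0) - 1) r + q(0) = 0, i.e. r^2 - 4 r = 0.
Discriminant: (-4)^2 - 4(0) = 16, so r = (4 ± 4)/2.
Solving: r_1 = 4, r_2 = 0.

indicial: r^2 - 4 r = 0; roots r_1 = 4, r_2 = 0


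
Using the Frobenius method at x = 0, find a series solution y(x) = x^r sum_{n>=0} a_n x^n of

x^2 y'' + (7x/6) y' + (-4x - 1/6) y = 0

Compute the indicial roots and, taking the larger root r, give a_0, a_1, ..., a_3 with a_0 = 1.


Write in Frobenius form y'' + (p(x)/x) y' + (q(x)/x^2) y = 0:
  p(x) = 7/6,  q(x) = -4x - 1/6.
Indicial equation: r(r-1) + (7/6) r + (-1/6) = 0 -> roots r_1 = 1/3, r_2 = -1/2.
Take r = r_1 = 1/3. Let y(x) = x^r sum_{n>=0} a_n x^n with a_0 = 1.
Substitute y = x^r sum a_n x^n and match x^{r+n}. The recurrence is
  D(n) a_n - 4 a_{n-1} = 0,  where D(n) = (r+n)(r+n-1) + (7/6)(r+n) + (-1/6).
  a_n = 4 / D(n) * a_{n-1}.
Since the indicial polynomial factors as (r - r_1)(r - r_2), D(n) = (r_1 + n - r_1)(r_1 + n - r_2) = n(n + 5/6).
Evaluating step by step (a_0 = 1):
  n = 1: D(1) = 1(1 + 5/6) = 11/6; numerator = 4(1) = 4; a_1 = (4)/(11/6) = 24/11
  n = 2: D(2) = 2(2 + 5/6) = 17/3; numerator = 4(24/11) = 96/11; a_2 = (96/11)/(17/3) = 288/187
  n = 3: D(3) = 3(3 + 5/6) = 23/2; numerator = 4(288/187) = 1152/187; a_3 = (1152/187)/(23/2) = 2304/4301

r = 1/3; a_0 = 1; a_1 = 24/11; a_2 = 288/187; a_3 = 2304/4301


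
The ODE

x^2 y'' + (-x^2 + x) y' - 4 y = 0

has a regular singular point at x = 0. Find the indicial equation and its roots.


Divide by x^2 to reach normal form y'' + P_1(x) y' + P_2(x) y = 0 with P_1(x) = -1 + 1/x and P_2(x) = -4/x^2.
x = 0 is a singular point because the y'-coefficient -1 + 1/x has a pole at x = 0 and the y-coefficient -4/x^2 has a pole at x = 0.
It is a regular singular point because x P_1(x) = p(x) = 1 - x and x^2 P_2(x) = q(x) = -4 are polynomials, hence analytic at x = 0.
p(0) = 1,  q(0) = -4.
Indicial equation: r(r-1) + p(0) r + q(0) = 0, i.e. r^2 + (p(0) - 1) r + q(0) = 0, i.e. r^2 - 4 = 0.
Discriminant: (0)^2 - 4(-4) = 16, so r = (0 ± 4)/2.
Solving: r_1 = 2, r_2 = -2.

indicial: r^2 - 4 = 0; roots r_1 = 2, r_2 = -2


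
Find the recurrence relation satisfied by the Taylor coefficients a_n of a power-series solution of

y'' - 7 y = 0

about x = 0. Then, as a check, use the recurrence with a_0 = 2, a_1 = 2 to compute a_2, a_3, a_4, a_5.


Substitute y = sum_n a_n x^n into y'' + (const) y = 0.
y''(x) = sum_{n>=0} (n+2)(n+1) a_{n+2} x^n.
The ODE becomes sum_n [(n+2)(n+1) a_{n+2} - 7 a_n] x^n = 0.
Setting each coefficient to zero gives the recurrence:
  (n+2)(n+1) a_{n+2} - 7 a_n = 0,
  a_{n+2} = 7 / ((n+1)(n+2)) a_n.

Check with a_0 = 2, a_1 = 2 (apply the recurrence for n = 0, 1, 2, 3): a_0 = 2, a_1 = 2, a_2 = 7, a_3 = 7/3, a_4 = 49/12, a_5 = 49/60.

a_{n+2} = 7/((n+1)(n+2)) * a_n; check: a_0 = 2, a_1 = 2, a_2 = 7, a_3 = 7/3, a_4 = 49/12, a_5 = 49/60


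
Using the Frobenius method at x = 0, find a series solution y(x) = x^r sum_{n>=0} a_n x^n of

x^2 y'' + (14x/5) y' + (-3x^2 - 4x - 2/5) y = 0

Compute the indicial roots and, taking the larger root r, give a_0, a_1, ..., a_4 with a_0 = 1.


Write in Frobenius form y'' + (p(x)/x) y' + (q(x)/x^2) y = 0:
  p(x) = 14/5,  q(x) = -3x^2 - 4x - 2/5.
Indicial equation: r(r-1) + (14/5) r + (-2/5) = 0 -> roots r_1 = 1/5, r_2 = -2.
Take r = r_1 = 1/5. Let y(x) = x^r sum_{n>=0} a_n x^n with a_0 = 1.
Substitute y = x^r sum a_n x^n and match x^{r+n}. The recurrence is
  D(n) a_n - 4 a_{n-1} - 3 a_{n-2} = 0,  where D(n) = (r+n)(r+n-1) + (14/5)(r+n) + (-2/5).
  a_n = [4 a_{n-1} + 3 a_{n-2}] / D(n).
Since the indicial polynomial factors as (r - r_1)(r - r_2), D(n) = (r_1 + n - r_1)(r_1 + n - r_2) = n(n + 11/5).
Evaluating step by step (a_0 = 1):
  n = 1: D(1) = 1(1 + 11/5) = 16/5; numerator = 4(1) = 4; a_1 = (4)/(16/5) = 5/4
  n = 2: D(2) = 2(2 + 11/5) = 42/5; numerator = 4(5/4) + 3(1) = 8; a_2 = (8)/(42/5) = 20/21
  n = 3: D(3) = 3(3 + 11/5) = 78/5; numerator = 4(20/21) + 3(5/4) = 635/84; a_3 = (635/84)/(78/5) = 3175/6552
  n = 4: D(4) = 4(4 + 11/5) = 124/5; numerator = 4(3175/6552) + 3(20/21) = 7855/1638; a_4 = (7855/1638)/(124/5) = 39275/203112

r = 1/5; a_0 = 1; a_1 = 5/4; a_2 = 20/21; a_3 = 3175/6552; a_4 = 39275/203112


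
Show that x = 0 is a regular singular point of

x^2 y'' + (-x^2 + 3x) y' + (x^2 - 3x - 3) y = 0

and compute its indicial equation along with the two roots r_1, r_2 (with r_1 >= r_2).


Divide by x^2 to reach normal form y'' + P_1(x) y' + P_2(x) y = 0 with P_1(x) = -1 + 3/x and P_2(x) = 1 - 3/x - 3/x^2.
x = 0 is a singular point because the y'-coefficient -1 + 3/x has a pole at x = 0 and the y-coefficient 1 - 3/x - 3/x^2 has a pole at x = 0.
It is a regular singular point because x P_1(x) = p(x) = 3 - x and x^2 P_2(x) = q(x) = x^2 - 3x - 3 are polynomials, hence analytic at x = 0.
p(0) = 3,  q(0) = -3.
Indicial equation: r(r-1) + p(0) r + q(0) = 0, i.e. r^2 + (p(0) - 1) r + q(0) = 0, i.e. r^2 + 2 r - 3 = 0.
Discriminant: (2)^2 - 4(-3) = 16, so r = (-2 ± 4)/2.
Solving: r_1 = 1, r_2 = -3.

indicial: r^2 + 2 r - 3 = 0; roots r_1 = 1, r_2 = -3


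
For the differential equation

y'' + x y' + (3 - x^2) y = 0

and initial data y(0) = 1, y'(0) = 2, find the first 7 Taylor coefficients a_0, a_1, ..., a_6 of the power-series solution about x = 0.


Ansatz: y(x) = sum_{n>=0} a_n x^n, so y'(x) = sum_{n>=1} n a_n x^(n-1) and y''(x) = sum_{n>=2} n(n-1) a_n x^(n-2).
Substitute into P(x) y'' + Q(x) y' + R(x) y = 0 with P(x) = 1, Q(x) = x, R(x) = 3 - x^2, and match powers of x.
Initial conditions: a_0 = 1, a_1 = 2.
Setting the coefficient of each power of x to zero and solving order by order (substituting the coefficients already found):
  x^0: 2 a_2 + 3 a_0 = 0  ->  2 a_2 = -3 a_0 = -3  ->  a_2 = -3/2
  x^1: 6 a_3 + 4 a_1 = 0  ->  6 a_3 = -4 a_1 = -8  ->  a_3 = -4/3
  x^2: 12 a_4 + 5 a_2 - a_0 = 0  ->  12 a_4 = -5 a_2 + a_0 = 17/2  ->  a_4 = 17/24
  x^3: 20 a_5 + 6 a_3 - a_1 = 0  ->  20 a_5 = -6 a_3 + a_1 = 10  ->  a_5 = 1/2
  x^4: 30 a_6 + 7 a_4 - a_2 = 0  ->  30 a_6 = -7 a_4 + a_2 = -155/24  ->  a_6 = -31/144
Truncated series: y(x) = 1 + 2 x - (3/2) x^2 - (4/3) x^3 + (17/24) x^4 + (1/2) x^5 - (31/144) x^6 + O(x^7).

a_0 = 1; a_1 = 2; a_2 = -3/2; a_3 = -4/3; a_4 = 17/24; a_5 = 1/2; a_6 = -31/144


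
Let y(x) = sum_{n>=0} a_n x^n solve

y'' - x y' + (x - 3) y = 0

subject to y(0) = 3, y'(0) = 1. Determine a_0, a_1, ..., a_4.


Ansatz: y(x) = sum_{n>=0} a_n x^n, so y'(x) = sum_{n>=1} n a_n x^(n-1) and y''(x) = sum_{n>=2} n(n-1) a_n x^(n-2).
Substitute into P(x) y'' + Q(x) y' + R(x) y = 0 with P(x) = 1, Q(x) = -x, R(x) = x - 3, and match powers of x.
Initial conditions: a_0 = 3, a_1 = 1.
Setting the coefficient of each power of x to zero and solving order by order (substituting the coefficients already found):
  x^0: 2 a_2 - 3 a_0 = 0  ->  2 a_2 = 3 a_0 = 9  ->  a_2 = 9/2
  x^1: 6 a_3 - 4 a_1 + a_0 = 0  ->  6 a_3 = 4 a_1 - a_0 = 1  ->  a_3 = 1/6
  x^2: 12 a_4 - 5 a_2 + a_1 = 0  ->  12 a_4 = 5 a_2 - a_1 = 43/2  ->  a_4 = 43/24
Truncated series: y(x) = 3 + x + (9/2) x^2 + (1/6) x^3 + (43/24) x^4 + O(x^5).

a_0 = 3; a_1 = 1; a_2 = 9/2; a_3 = 1/6; a_4 = 43/24


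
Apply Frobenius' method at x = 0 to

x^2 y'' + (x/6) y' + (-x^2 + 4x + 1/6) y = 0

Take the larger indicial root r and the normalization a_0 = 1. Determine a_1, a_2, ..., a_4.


Write in Frobenius form y'' + (p(x)/x) y' + (q(x)/x^2) y = 0:
  p(x) = 1/6,  q(x) = -x^2 + 4x + 1/6.
Indicial equation: r(r-1) + (1/6) r + (1/6) = 0 -> roots r_1 = 1/2, r_2 = 1/3.
Take r = r_1 = 1/2. Let y(x) = x^r sum_{n>=0} a_n x^n with a_0 = 1.
Substitute y = x^r sum a_n x^n and match x^{r+n}. The recurrence is
  D(n) a_n + 4 a_{n-1} - 1 a_{n-2} = 0,  where D(n) = (r+n)(r+n-1) + (1/6)(r+n) + (1/6).
  a_n = [-4 a_{n-1} + 1 a_{n-2}] / D(n).
Since the indicial polynomial factors as (r - r_1)(r - r_2), D(n) = (r_1 + n - r_1)(r_1 + n - r_2) = n(n + 1/6).
Evaluating step by step (a_0 = 1):
  n = 1: D(1) = 1(1 + 1/6) = 7/6; numerator = -4(1) = -4; a_1 = (-4)/(7/6) = -24/7
  n = 2: D(2) = 2(2 + 1/6) = 13/3; numerator = -4(-24/7) + 1(1) = 103/7; a_2 = (103/7)/(13/3) = 309/91
  n = 3: D(3) = 3(3 + 1/6) = 19/2; numerator = -4(309/91) + 1(-24/7) = -1548/91; a_3 = (-1548/91)/(19/2) = -3096/1729
  n = 4: D(4) = 4(4 + 1/6) = 50/3; numerator = -4(-3096/1729) + 1(309/91) = 18255/1729; a_4 = (18255/1729)/(50/3) = 10953/17290

r = 1/2; a_0 = 1; a_1 = -24/7; a_2 = 309/91; a_3 = -3096/1729; a_4 = 10953/17290


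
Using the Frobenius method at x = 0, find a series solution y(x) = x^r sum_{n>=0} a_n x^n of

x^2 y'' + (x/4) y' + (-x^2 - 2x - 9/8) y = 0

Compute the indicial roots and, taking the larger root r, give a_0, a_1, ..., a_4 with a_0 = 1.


Write in Frobenius form y'' + (p(x)/x) y' + (q(x)/x^2) y = 0:
  p(x) = 1/4,  q(x) = -x^2 - 2x - 9/8.
Indicial equation: r(r-1) + (1/4) r + (-9/8) = 0 -> roots r_1 = 3/2, r_2 = -3/4.
Take r = r_1 = 3/2. Let y(x) = x^r sum_{n>=0} a_n x^n with a_0 = 1.
Substitute y = x^r sum a_n x^n and match x^{r+n}. The recurrence is
  D(n) a_n - 2 a_{n-1} - 1 a_{n-2} = 0,  where D(n) = (r+n)(r+n-1) + (1/4)(r+n) + (-9/8).
  a_n = [2 a_{n-1} + 1 a_{n-2}] / D(n).
Since the indicial polynomial factors as (r - r_1)(r - r_2), D(n) = (r_1 + n - r_1)(r_1 + n - r_2) = n(n + 9/4).
Evaluating step by step (a_0 = 1):
  n = 1: D(1) = 1(1 + 9/4) = 13/4; numerator = 2(1) = 2; a_1 = (2)/(13/4) = 8/13
  n = 2: D(2) = 2(2 + 9/4) = 17/2; numerator = 2(8/13) + 1(1) = 29/13; a_2 = (29/13)/(17/2) = 58/221
  n = 3: D(3) = 3(3 + 9/4) = 63/4; numerator = 2(58/221) + 1(8/13) = 252/221; a_3 = (252/221)/(63/4) = 16/221
  n = 4: D(4) = 4(4 + 9/4) = 25; numerator = 2(16/221) + 1(58/221) = 90/221; a_4 = (90/221)/(25) = 18/1105

r = 3/2; a_0 = 1; a_1 = 8/13; a_2 = 58/221; a_3 = 16/221; a_4 = 18/1105


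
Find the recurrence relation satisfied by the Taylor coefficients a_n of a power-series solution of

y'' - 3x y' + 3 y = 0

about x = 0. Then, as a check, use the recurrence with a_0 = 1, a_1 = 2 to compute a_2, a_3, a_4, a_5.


Substitute y = sum_n a_n x^n.
y''(x) has coefficient (n+2)(n+1) a_{n+2} at x^n;
-3 x y'(x) has coefficient -3 n a_n at x^n (shift);
3 y(x) has coefficient 3 a_n at x^n.
Matching x^n: (n+2)(n+1) a_{n+2} + (-3n + 3) a_n = 0.
Thus a_{n+2} = (3n - 3) / ((n+1)(n+2)) * a_n.

Check with a_0 = 1, a_1 = 2 (apply the recurrence for n = 0, 1, 2, 3): a_0 = 1, a_1 = 2, a_2 = -3/2, a_3 = 0, a_4 = -3/8, a_5 = 0.

a_(n+2) = (3n - 3) / ((n+1)(n+2)) * a_n; check: a_0 = 1, a_1 = 2, a_2 = -3/2, a_3 = 0, a_4 = -3/8, a_5 = 0


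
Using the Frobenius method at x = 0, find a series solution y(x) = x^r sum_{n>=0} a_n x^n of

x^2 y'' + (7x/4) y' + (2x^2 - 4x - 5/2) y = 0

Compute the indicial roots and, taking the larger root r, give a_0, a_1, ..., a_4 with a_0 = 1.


Write in Frobenius form y'' + (p(x)/x) y' + (q(x)/x^2) y = 0:
  p(x) = 7/4,  q(x) = 2x^2 - 4x - 5/2.
Indicial equation: r(r-1) + (7/4) r + (-5/2) = 0 -> roots r_1 = 5/4, r_2 = -2.
Take r = r_1 = 5/4. Let y(x) = x^r sum_{n>=0} a_n x^n with a_0 = 1.
Substitute y = x^r sum a_n x^n and match x^{r+n}. The recurrence is
  D(n) a_n - 4 a_{n-1} + 2 a_{n-2} = 0,  where D(n) = (r+n)(r+n-1) + (7/4)(r+n) + (-5/2).
  a_n = [4 a_{n-1} - 2 a_{n-2}] / D(n).
Since the indicial polynomial factors as (r - r_1)(r - r_2), D(n) = (r_1 + n - r_1)(r_1 + n - r_2) = n(n + 13/4).
Evaluating step by step (a_0 = 1):
  n = 1: D(1) = 1(1 + 13/4) = 17/4; numerator = 4(1) = 4; a_1 = (4)/(17/4) = 16/17
  n = 2: D(2) = 2(2 + 13/4) = 21/2; numerator = 4(16/17) - 2(1) = 30/17; a_2 = (30/17)/(21/2) = 20/119
  n = 3: D(3) = 3(3 + 13/4) = 75/4; numerator = 4(20/119) - 2(16/17) = -144/119; a_3 = (-144/119)/(75/4) = -192/2975
  n = 4: D(4) = 4(4 + 13/4) = 29; numerator = 4(-192/2975) - 2(20/119) = -104/175; a_4 = (-104/175)/(29) = -104/5075

r = 5/4; a_0 = 1; a_1 = 16/17; a_2 = 20/119; a_3 = -192/2975; a_4 = -104/5075


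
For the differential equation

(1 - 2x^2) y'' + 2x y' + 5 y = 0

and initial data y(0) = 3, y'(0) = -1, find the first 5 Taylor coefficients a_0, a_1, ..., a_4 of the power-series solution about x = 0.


Ansatz: y(x) = sum_{n>=0} a_n x^n, so y'(x) = sum_{n>=1} n a_n x^(n-1) and y''(x) = sum_{n>=2} n(n-1) a_n x^(n-2).
Substitute into P(x) y'' + Q(x) y' + R(x) y = 0 with P(x) = 1 - 2x^2, Q(x) = 2x, R(x) = 5, and match powers of x.
Initial conditions: a_0 = 3, a_1 = -1.
Setting the coefficient of each power of x to zero and solving order by order (substituting the coefficients already found):
  x^0: 2 a_2 + 5 a_0 = 0  ->  2 a_2 = -5 a_0 = -15  ->  a_2 = -15/2
  x^1: 6 a_3 + 7 a_1 = 0  ->  6 a_3 = -7 a_1 = 7  ->  a_3 = 7/6
  x^2: 12 a_4 + 5 a_2 = 0  ->  12 a_4 = -5 a_2 = 75/2  ->  a_4 = 25/8
Truncated series: y(x) = 3 - x - (15/2) x^2 + (7/6) x^3 + (25/8) x^4 + O(x^5).

a_0 = 3; a_1 = -1; a_2 = -15/2; a_3 = 7/6; a_4 = 25/8


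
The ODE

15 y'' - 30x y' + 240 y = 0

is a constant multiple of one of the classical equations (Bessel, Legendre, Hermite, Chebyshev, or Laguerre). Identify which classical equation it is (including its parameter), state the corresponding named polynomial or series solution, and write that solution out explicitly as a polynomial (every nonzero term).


All three coefficients share the factor 15; dividing through by 15 gives  y'' - 2x y' + 16 y = 0.
This matches the Hermite equation y'' - 2x y' + 2n y = 0 with 2n = 16, so n = 8; the polynomial solution is H_8(x).
With y = sum_k a_k x^k, matching x^k gives (k+2)(k+1) a_{k+2} = 2(k - n) a_k = 2(k - 8) a_k. The right side vanishes at k = 8, so the series with the parity of 8 terminates at degree 8.
Standard normalization: leading coefficient of H_n is 2^n, so a_8 = 2^8 = 256. Work downward with a_k = (k+1)(k+2) a_{k+2} / (2(k - n)):
  a_6 = (7)(8)(256) / (2(6 - 8)) = 14336/(-4) = -3584
  a_4 = (5)(6)(-3584) / (2(4 - 8)) = -107520/(-8) = 13440
  a_2 = (3)(4)(13440) / (2(2 - 8)) = 161280/(-12) = -13440
  a_0 = (1)(2)(-13440) / (2(0 - 8)) = -26880/(-16) = 1680
Hence H_8(x) = 256 x^8 - 3584 x^6 + 13440 x^4 - 13440 x^2 + 1680.

H_8(x); series = 256 x^8 - 3584 x^6 + 13440 x^4 - 13440 x^2 + 1680


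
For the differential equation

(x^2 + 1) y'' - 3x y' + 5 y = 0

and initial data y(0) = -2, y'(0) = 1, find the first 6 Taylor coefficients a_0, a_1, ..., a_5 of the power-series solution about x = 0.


Ansatz: y(x) = sum_{n>=0} a_n x^n, so y'(x) = sum_{n>=1} n a_n x^(n-1) and y''(x) = sum_{n>=2} n(n-1) a_n x^(n-2).
Substitute into P(x) y'' + Q(x) y' + R(x) y = 0 with P(x) = x^2 + 1, Q(x) = -3x, R(x) = 5, and match powers of x.
Initial conditions: a_0 = -2, a_1 = 1.
Setting the coefficient of each power of x to zero and solving order by order (substituting the coefficients already found):
  x^0: 2 a_2 + 5 a_0 = 0  ->  2 a_2 = -5 a_0 = 10  ->  a_2 = 5
  x^1: 6 a_3 + 2 a_1 = 0  ->  6 a_3 = -2 a_1 = -2  ->  a_3 = -1/3
  x^2: 12 a_4 + a_2 = 0  ->  12 a_4 = -a_2 = -5  ->  a_4 = -5/12
  x^3: 20 a_5 + 2 a_3 = 0  ->  20 a_5 = -2 a_3 = 2/3  ->  a_5 = 1/30
Truncated series: y(x) = -2 + x + 5 x^2 - (1/3) x^3 - (5/12) x^4 + (1/30) x^5 + O(x^6).

a_0 = -2; a_1 = 1; a_2 = 5; a_3 = -1/3; a_4 = -5/12; a_5 = 1/30


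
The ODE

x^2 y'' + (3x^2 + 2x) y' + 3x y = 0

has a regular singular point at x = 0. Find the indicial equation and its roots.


Divide by x^2 to reach normal form y'' + P_1(x) y' + P_2(x) y = 0 with P_1(x) = 3 + 2/x and P_2(x) = 3/x.
x = 0 is a singular point because the y'-coefficient 3 + 2/x has a pole at x = 0 and the y-coefficient 3/x has a pole at x = 0.
It is a regular singular point because x P_1(x) = p(x) = 3x + 2 and x^2 P_2(x) = q(x) = 3x are polynomials, hence analytic at x = 0.
p(0) = 2,  q(0) = 0.
Indicial equation: r(r-1) + p(0) r + q(0) = 0, i.e. r^2 + (p(0) - 1) r + q(0) = 0, i.e. r^2 + 1 r = 0.
Discriminant: (1)^2 - 4(0) = 1, so r = (-1 ± 1)/2.
Solving: r_1 = 0, r_2 = -1.

indicial: r^2 + 1 r = 0; roots r_1 = 0, r_2 = -1


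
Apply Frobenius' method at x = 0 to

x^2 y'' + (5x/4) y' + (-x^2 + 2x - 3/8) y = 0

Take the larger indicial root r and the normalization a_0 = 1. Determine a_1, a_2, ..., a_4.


Write in Frobenius form y'' + (p(x)/x) y' + (q(x)/x^2) y = 0:
  p(x) = 5/4,  q(x) = -x^2 + 2x - 3/8.
Indicial equation: r(r-1) + (5/4) r + (-3/8) = 0 -> roots r_1 = 1/2, r_2 = -3/4.
Take r = r_1 = 1/2. Let y(x) = x^r sum_{n>=0} a_n x^n with a_0 = 1.
Substitute y = x^r sum a_n x^n and match x^{r+n}. The recurrence is
  D(n) a_n + 2 a_{n-1} - 1 a_{n-2} = 0,  where D(n) = (r+n)(r+n-1) + (5/4)(r+n) + (-3/8).
  a_n = [-2 a_{n-1} + 1 a_{n-2}] / D(n).
Since the indicial polynomial factors as (r - r_1)(r - r_2), D(n) = (r_1 + n - r_1)(r_1 + n - r_2) = n(n + 5/4).
Evaluating step by step (a_0 = 1):
  n = 1: D(1) = 1(1 + 5/4) = 9/4; numerator = -2(1) = -2; a_1 = (-2)/(9/4) = -8/9
  n = 2: D(2) = 2(2 + 5/4) = 13/2; numerator = -2(-8/9) + 1(1) = 25/9; a_2 = (25/9)/(13/2) = 50/117
  n = 3: D(3) = 3(3 + 5/4) = 51/4; numerator = -2(50/117) + 1(-8/9) = -68/39; a_3 = (-68/39)/(51/4) = -16/117
  n = 4: D(4) = 4(4 + 5/4) = 21; numerator = -2(-16/117) + 1(50/117) = 82/117; a_4 = (82/117)/(21) = 82/2457

r = 1/2; a_0 = 1; a_1 = -8/9; a_2 = 50/117; a_3 = -16/117; a_4 = 82/2457


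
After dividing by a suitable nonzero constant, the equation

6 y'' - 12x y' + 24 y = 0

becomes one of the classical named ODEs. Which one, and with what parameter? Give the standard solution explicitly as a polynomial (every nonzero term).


All three coefficients share the factor 6; dividing through by 6 gives  y'' - 2x y' + 4 y = 0.
This matches the Hermite equation y'' - 2x y' + 2n y = 0 with 2n = 4, so n = 2; the polynomial solution is H_2(x).
With y = sum_k a_k x^k, matching x^k gives (k+2)(k+1) a_{k+2} = 2(k - n) a_k = 2(k - 2) a_k. The right side vanishes at k = 2, so the series with the parity of 2 terminates at degree 2.
Standard normalization: leading coefficient of H_n is 2^n, so a_2 = 2^2 = 4. Work downward with a_k = (k+1)(k+2) a_{k+2} / (2(k - n)):
  a_0 = (1)(2)(4) / (2(0 - 2)) = 8/(-4) = -2
Hence H_2(x) = 4 x^2 - 2.

H_2(x); series = 4 x^2 - 2


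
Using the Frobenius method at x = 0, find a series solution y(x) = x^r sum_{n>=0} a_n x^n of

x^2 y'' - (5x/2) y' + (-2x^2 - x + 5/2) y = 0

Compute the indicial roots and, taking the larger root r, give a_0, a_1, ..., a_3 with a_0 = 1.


Write in Frobenius form y'' + (p(x)/x) y' + (q(x)/x^2) y = 0:
  p(x) = -5/2,  q(x) = -2x^2 - x + 5/2.
Indicial equation: r(r-1) + (-5/2) r + (5/2) = 0 -> roots r_1 = 5/2, r_2 = 1.
Take r = r_1 = 5/2. Let y(x) = x^r sum_{n>=0} a_n x^n with a_0 = 1.
Substitute y = x^r sum a_n x^n and match x^{r+n}. The recurrence is
  D(n) a_n - 1 a_{n-1} - 2 a_{n-2} = 0,  where D(n) = (r+n)(r+n-1) + (-5/2)(r+n) + (5/2).
  a_n = [1 a_{n-1} + 2 a_{n-2}] / D(n).
Since the indicial polynomial factors as (r - r_1)(r - r_2), D(n) = (r_1 + n - r_1)(r_1 + n - r_2) = n(n + 3/2).
Evaluating step by step (a_0 = 1):
  n = 1: D(1) = 1(1 + 3/2) = 5/2; numerator = 1(1) = 1; a_1 = (1)/(5/2) = 2/5
  n = 2: D(2) = 2(2 + 3/2) = 7; numerator = 1(2/5) + 2(1) = 12/5; a_2 = (12/5)/(7) = 12/35
  n = 3: D(3) = 3(3 + 3/2) = 27/2; numerator = 1(12/35) + 2(2/5) = 8/7; a_3 = (8/7)/(27/2) = 16/189

r = 5/2; a_0 = 1; a_1 = 2/5; a_2 = 12/35; a_3 = 16/189


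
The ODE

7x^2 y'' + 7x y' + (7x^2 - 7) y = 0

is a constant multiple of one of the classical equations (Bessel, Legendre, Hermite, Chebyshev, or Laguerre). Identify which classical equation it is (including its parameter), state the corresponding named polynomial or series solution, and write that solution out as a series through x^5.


All three coefficients share the factor 7; dividing through by 7 gives  x^2 y'' + x y' + (x^2 - 1) y = 0.
This matches the Bessel equation x^2 y'' + x y' + (x^2 - nu^2) y = 0 with nu^2 = 1, so nu = 1; the solution bounded at x = 0 is J_1(x).
Frobenius at x = 0: indicial roots ±nu; for r = nu the recurrence k(k + 2nu) c_k = -c_{k-2} gives the standard series J_nu(x) = sum_{k>=0} (-1)^k / (k! (k+nu)!) (x/2)^(2k+nu). Evaluate the first 3 terms:
  k = 0: (-1)^0 / (0! * 1! * 2^1) x^1 = 1/(1*1*2) x^1 = (1/2) x^1
  k = 1: (-1)^1 / (1! * 2! * 2^3) x^3 = -1/(1*2*8) x^3 = (-1/16) x^3
  k = 2: (-1)^2 / (2! * 3! * 2^5) x^5 = 1/(2*6*32) x^5 = (1/384) x^5
Hence J_1(x) = x^5/384 - x^3/16 + x/2 + ....

J_1(x); series = x^5/384 - x^3/16 + x/2


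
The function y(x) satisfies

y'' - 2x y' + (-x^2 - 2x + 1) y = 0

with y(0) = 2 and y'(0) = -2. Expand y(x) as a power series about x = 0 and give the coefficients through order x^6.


Ansatz: y(x) = sum_{n>=0} a_n x^n, so y'(x) = sum_{n>=1} n a_n x^(n-1) and y''(x) = sum_{n>=2} n(n-1) a_n x^(n-2).
Substitute into P(x) y'' + Q(x) y' + R(x) y = 0 with P(x) = 1, Q(x) = -2x, R(x) = -x^2 - 2x + 1, and match powers of x.
Initial conditions: a_0 = 2, a_1 = -2.
Setting the coefficient of each power of x to zero and solving order by order (substituting the coefficients already found):
  x^0: 2 a_2 + a_0 = 0  ->  2 a_2 = -a_0 = -2  ->  a_2 = -1
  x^1: 6 a_3 - a_1 - 2 a_0 = 0  ->  6 a_3 = a_1 + 2 a_0 = 2  ->  a_3 = 1/3
  x^2: 12 a_4 - 3 a_2 - 2 a_1 - a_0 = 0  ->  12 a_4 = 3 a_2 + 2 a_1 + a_0 = -5  ->  a_4 = -5/12
  x^3: 20 a_5 - 5 a_3 - 2 a_2 - a_1 = 0  ->  20 a_5 = 5 a_3 + 2 a_2 + a_1 = -7/3  ->  a_5 = -7/60
  x^4: 30 a_6 - 7 a_4 - 2 a_3 - a_2 = 0  ->  30 a_6 = 7 a_4 + 2 a_3 + a_2 = -13/4  ->  a_6 = -13/120
Truncated series: y(x) = 2 - 2 x - x^2 + (1/3) x^3 - (5/12) x^4 - (7/60) x^5 - (13/120) x^6 + O(x^7).

a_0 = 2; a_1 = -2; a_2 = -1; a_3 = 1/3; a_4 = -5/12; a_5 = -7/60; a_6 = -13/120


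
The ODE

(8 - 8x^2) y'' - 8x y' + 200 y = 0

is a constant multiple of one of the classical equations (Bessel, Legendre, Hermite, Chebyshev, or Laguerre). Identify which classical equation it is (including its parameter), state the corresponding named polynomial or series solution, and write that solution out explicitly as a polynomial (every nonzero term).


All three coefficients share the factor 8; dividing through by 8 gives  (1 - x^2) y'' - x y' + 25 y = 0.
This matches the Chebyshev equation (1 - x^2) y'' - x y' + n^2 y = 0 (note the -x y' term, not -2x y') with n^2 = 25, so n = 5; the polynomial solution is T_5(x).
With y = sum_k a_k x^k, matching x^k gives (k+2)(k+1) a_{k+2} = (k^2 - n^2) a_k = (k - 5)(k + 5) a_k. The right side vanishes at k = 5, so the series with the parity of 5 terminates at degree 5.
Standard normalization: leading coefficient of T_n is 2^(n-1), so a_5 = 2^4 = 16. Work downward with a_k = (k+1)(k+2) a_{k+2} / ((k - 5)(k + 5)):
  a_3 = (4)(5)(16) / ((3 - 5)(3 + 5)) = 320/(-16) = -20
  a_1 = (2)(3)(-20) / ((1 - 5)(1 + 5)) = -120/(-24) = 5
Hence T_5(x) = 16 x^5 - 20 x^3 + 5 x.

T_5(x); series = 16 x^5 - 20 x^3 + 5 x


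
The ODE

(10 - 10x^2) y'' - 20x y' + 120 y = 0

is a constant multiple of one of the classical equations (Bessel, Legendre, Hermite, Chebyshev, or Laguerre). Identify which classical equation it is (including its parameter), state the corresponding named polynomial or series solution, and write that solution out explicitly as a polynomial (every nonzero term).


All three coefficients share the factor 10; dividing through by 10 gives  (1 - x^2) y'' - 2x y' + 12 y = 0.
This matches the Legendre equation (1 - x^2) y'' - 2x y' + n(n+1) y = 0 (note the -2x y' term) with n(n+1) = 12, so n = 3; the polynomial solution is P_3(x).
With y = sum_k a_k x^k, matching x^k gives (k+2)(k+1) a_{k+2} = [k(k+1) - n(n+1)] a_k = (k - 3)(k + 4) a_k. The right side vanishes at k = 3, so the series with the parity of 3 terminates at degree 3.
Standard normalization (P_n(1) = 1): leading coefficient (2n)!/(2^n (n!)^2) = 720/(8*36) = 5/2, so a_3 = 5/2. Work downward with a_k = (k+1)(k+2) a_{k+2} / ((k - 3)(k + 4)):
  a_1 = (2)(3)(5/2) / ((1 - 3)(1 + 4)) = 15/(-10) = -3/2
Hence P_3(x) = 5 x^3/2 - 3 x/2.

P_3(x); series = 5 x^3/2 - 3 x/2


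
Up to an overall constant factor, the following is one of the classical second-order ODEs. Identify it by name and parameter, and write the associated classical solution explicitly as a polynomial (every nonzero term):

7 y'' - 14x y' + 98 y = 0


All three coefficients share the factor 7; dividing through by 7 gives  y'' - 2x y' + 14 y = 0.
This matches the Hermite equation y'' - 2x y' + 2n y = 0 with 2n = 14, so n = 7; the polynomial solution is H_7(x).
With y = sum_k a_k x^k, matching x^k gives (k+2)(k+1) a_{k+2} = 2(k - n) a_k = 2(k - 7) a_k. The right side vanishes at k = 7, so the series with the parity of 7 terminates at degree 7.
Standard normalization: leading coefficient of H_n is 2^n, so a_7 = 2^7 = 128. Work downward with a_k = (k+1)(k+2) a_{k+2} / (2(k - n)):
  a_5 = (6)(7)(128) / (2(5 - 7)) = 5376/(-4) = -1344
  a_3 = (4)(5)(-1344) / (2(3 - 7)) = -26880/(-8) = 3360
  a_1 = (2)(3)(3360) / (2(1 - 7)) = 20160/(-12) = -1680
Hence H_7(x) = 128 x^7 - 1344 x^5 + 3360 x^3 - 1680 x.

H_7(x); series = 128 x^7 - 1344 x^5 + 3360 x^3 - 1680 x


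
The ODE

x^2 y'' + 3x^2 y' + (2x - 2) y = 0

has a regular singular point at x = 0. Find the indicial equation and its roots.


Divide by x^2 to reach normal form y'' + P_1(x) y' + P_2(x) y = 0 with P_1(x) = 3 and P_2(x) = 2/x - 2/x^2.
x = 0 is a singular point because the y-coefficient 2/x - 2/x^2 has a pole at x = 0.
It is a regular singular point because x P_1(x) = p(x) = 3x and x^2 P_2(x) = q(x) = 2x - 2 are polynomials, hence analytic at x = 0.
p(0) = 0,  q(0) = -2.
Indicial equation: r(r-1) + p(0) r + q(0) = 0, i.e. r^2 + (p(0) - 1) r + q(0) = 0, i.e. r^2 - 1 r - 2 = 0.
Discriminant: (-1)^2 - 4(-2) = 9, so r = (1 ± 3)/2.
Solving: r_1 = 2, r_2 = -1.

indicial: r^2 - 1 r - 2 = 0; roots r_1 = 2, r_2 = -1


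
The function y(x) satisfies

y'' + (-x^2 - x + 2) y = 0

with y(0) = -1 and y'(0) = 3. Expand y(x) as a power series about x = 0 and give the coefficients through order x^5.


Ansatz: y(x) = sum_{n>=0} a_n x^n, so y'(x) = sum_{n>=1} n a_n x^(n-1) and y''(x) = sum_{n>=2} n(n-1) a_n x^(n-2).
Substitute into P(x) y'' + Q(x) y' + R(x) y = 0 with P(x) = 1, Q(x) = 0, R(x) = -x^2 - x + 2, and match powers of x.
Initial conditions: a_0 = -1, a_1 = 3.
Setting the coefficient of each power of x to zero and solving order by order (substituting the coefficients already found):
  x^0: 2 a_2 + 2 a_0 = 0  ->  2 a_2 = -2 a_0 = 2  ->  a_2 = 1
  x^1: 6 a_3 + 2 a_1 - a_0 = 0  ->  6 a_3 = -2 a_1 + a_0 = -7  ->  a_3 = -7/6
  x^2: 12 a_4 + 2 a_2 - a_1 - a_0 = 0  ->  12 a_4 = -2 a_2 + a_1 + a_0 = 0  ->  a_4 = 0
  x^3: 20 a_5 + 2 a_3 - a_2 - a_1 = 0  ->  20 a_5 = -2 a_3 + a_2 + a_1 = 19/3  ->  a_5 = 19/60
Truncated series: y(x) = -1 + 3 x + x^2 - (7/6) x^3 + (19/60) x^5 + O(x^6).

a_0 = -1; a_1 = 3; a_2 = 1; a_3 = -7/6; a_4 = 0; a_5 = 19/60
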